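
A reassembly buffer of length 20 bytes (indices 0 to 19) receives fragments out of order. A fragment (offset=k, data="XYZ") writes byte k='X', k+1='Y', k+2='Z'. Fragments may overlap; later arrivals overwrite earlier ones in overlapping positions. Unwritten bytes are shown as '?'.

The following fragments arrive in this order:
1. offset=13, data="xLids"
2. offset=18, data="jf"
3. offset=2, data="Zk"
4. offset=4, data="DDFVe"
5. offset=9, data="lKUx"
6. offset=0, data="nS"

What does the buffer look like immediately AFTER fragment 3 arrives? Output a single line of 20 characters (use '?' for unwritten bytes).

Fragment 1: offset=13 data="xLids" -> buffer=?????????????xLids??
Fragment 2: offset=18 data="jf" -> buffer=?????????????xLidsjf
Fragment 3: offset=2 data="Zk" -> buffer=??Zk?????????xLidsjf

Answer: ??Zk?????????xLidsjf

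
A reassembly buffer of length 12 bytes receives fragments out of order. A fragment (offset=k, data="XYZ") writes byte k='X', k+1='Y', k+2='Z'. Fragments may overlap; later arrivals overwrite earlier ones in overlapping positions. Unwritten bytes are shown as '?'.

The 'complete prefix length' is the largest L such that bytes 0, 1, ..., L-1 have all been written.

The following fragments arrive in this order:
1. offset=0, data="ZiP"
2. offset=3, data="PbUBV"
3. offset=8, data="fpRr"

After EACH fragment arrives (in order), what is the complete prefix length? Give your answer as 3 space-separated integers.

Fragment 1: offset=0 data="ZiP" -> buffer=ZiP????????? -> prefix_len=3
Fragment 2: offset=3 data="PbUBV" -> buffer=ZiPPbUBV???? -> prefix_len=8
Fragment 3: offset=8 data="fpRr" -> buffer=ZiPPbUBVfpRr -> prefix_len=12

Answer: 3 8 12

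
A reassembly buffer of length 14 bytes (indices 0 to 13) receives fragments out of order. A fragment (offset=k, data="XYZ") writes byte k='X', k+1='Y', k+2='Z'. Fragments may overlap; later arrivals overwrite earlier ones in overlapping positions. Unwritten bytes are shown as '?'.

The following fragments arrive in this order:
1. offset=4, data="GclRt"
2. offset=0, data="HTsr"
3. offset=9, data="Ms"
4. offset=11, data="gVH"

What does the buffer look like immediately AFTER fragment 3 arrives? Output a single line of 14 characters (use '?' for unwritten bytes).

Answer: HTsrGclRtMs???

Derivation:
Fragment 1: offset=4 data="GclRt" -> buffer=????GclRt?????
Fragment 2: offset=0 data="HTsr" -> buffer=HTsrGclRt?????
Fragment 3: offset=9 data="Ms" -> buffer=HTsrGclRtMs???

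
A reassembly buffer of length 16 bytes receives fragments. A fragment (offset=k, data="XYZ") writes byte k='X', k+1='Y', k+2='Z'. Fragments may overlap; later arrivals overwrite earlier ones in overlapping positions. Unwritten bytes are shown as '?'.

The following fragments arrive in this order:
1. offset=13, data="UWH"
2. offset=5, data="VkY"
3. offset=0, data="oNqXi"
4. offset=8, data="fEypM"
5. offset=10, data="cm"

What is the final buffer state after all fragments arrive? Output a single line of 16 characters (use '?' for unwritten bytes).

Fragment 1: offset=13 data="UWH" -> buffer=?????????????UWH
Fragment 2: offset=5 data="VkY" -> buffer=?????VkY?????UWH
Fragment 3: offset=0 data="oNqXi" -> buffer=oNqXiVkY?????UWH
Fragment 4: offset=8 data="fEypM" -> buffer=oNqXiVkYfEypMUWH
Fragment 5: offset=10 data="cm" -> buffer=oNqXiVkYfEcmMUWH

Answer: oNqXiVkYfEcmMUWH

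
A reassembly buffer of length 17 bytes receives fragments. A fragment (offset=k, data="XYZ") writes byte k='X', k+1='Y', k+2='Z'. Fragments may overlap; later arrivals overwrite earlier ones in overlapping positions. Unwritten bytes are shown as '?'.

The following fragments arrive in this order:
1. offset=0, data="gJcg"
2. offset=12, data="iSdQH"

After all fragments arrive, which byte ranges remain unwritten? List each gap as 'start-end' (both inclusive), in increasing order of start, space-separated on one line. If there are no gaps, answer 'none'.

Answer: 4-11

Derivation:
Fragment 1: offset=0 len=4
Fragment 2: offset=12 len=5
Gaps: 4-11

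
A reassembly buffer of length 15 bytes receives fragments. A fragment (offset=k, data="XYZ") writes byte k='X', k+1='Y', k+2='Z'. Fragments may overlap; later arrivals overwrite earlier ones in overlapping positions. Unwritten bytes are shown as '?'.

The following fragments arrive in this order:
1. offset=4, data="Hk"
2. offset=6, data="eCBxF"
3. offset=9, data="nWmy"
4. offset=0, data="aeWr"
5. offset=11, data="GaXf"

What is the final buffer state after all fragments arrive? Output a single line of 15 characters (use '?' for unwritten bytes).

Answer: aeWrHkeCBnWGaXf

Derivation:
Fragment 1: offset=4 data="Hk" -> buffer=????Hk?????????
Fragment 2: offset=6 data="eCBxF" -> buffer=????HkeCBxF????
Fragment 3: offset=9 data="nWmy" -> buffer=????HkeCBnWmy??
Fragment 4: offset=0 data="aeWr" -> buffer=aeWrHkeCBnWmy??
Fragment 5: offset=11 data="GaXf" -> buffer=aeWrHkeCBnWGaXf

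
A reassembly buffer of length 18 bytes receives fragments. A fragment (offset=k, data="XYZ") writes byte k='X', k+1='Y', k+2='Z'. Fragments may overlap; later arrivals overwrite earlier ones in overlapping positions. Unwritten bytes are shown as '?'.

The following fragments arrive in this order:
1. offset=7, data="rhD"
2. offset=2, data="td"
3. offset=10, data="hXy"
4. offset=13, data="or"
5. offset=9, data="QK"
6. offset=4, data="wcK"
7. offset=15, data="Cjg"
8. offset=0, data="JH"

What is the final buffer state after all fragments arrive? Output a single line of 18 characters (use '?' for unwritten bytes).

Fragment 1: offset=7 data="rhD" -> buffer=???????rhD????????
Fragment 2: offset=2 data="td" -> buffer=??td???rhD????????
Fragment 3: offset=10 data="hXy" -> buffer=??td???rhDhXy?????
Fragment 4: offset=13 data="or" -> buffer=??td???rhDhXyor???
Fragment 5: offset=9 data="QK" -> buffer=??td???rhQKXyor???
Fragment 6: offset=4 data="wcK" -> buffer=??tdwcKrhQKXyor???
Fragment 7: offset=15 data="Cjg" -> buffer=??tdwcKrhQKXyorCjg
Fragment 8: offset=0 data="JH" -> buffer=JHtdwcKrhQKXyorCjg

Answer: JHtdwcKrhQKXyorCjg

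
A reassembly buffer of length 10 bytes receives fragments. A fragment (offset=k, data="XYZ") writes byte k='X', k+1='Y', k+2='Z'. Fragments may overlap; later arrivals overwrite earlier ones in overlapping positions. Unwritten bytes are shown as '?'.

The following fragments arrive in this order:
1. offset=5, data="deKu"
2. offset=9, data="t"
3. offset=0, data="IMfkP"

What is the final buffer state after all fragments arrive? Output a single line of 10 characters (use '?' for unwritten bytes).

Answer: IMfkPdeKut

Derivation:
Fragment 1: offset=5 data="deKu" -> buffer=?????deKu?
Fragment 2: offset=9 data="t" -> buffer=?????deKut
Fragment 3: offset=0 data="IMfkP" -> buffer=IMfkPdeKut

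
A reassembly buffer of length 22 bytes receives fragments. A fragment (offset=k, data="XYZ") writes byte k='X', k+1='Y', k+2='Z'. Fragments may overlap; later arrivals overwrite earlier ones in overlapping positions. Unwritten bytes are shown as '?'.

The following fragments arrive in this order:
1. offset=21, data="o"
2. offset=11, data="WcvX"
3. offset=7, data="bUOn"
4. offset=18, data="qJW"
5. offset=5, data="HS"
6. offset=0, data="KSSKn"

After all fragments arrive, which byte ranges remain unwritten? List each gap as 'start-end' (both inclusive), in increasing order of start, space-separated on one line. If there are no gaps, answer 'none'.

Answer: 15-17

Derivation:
Fragment 1: offset=21 len=1
Fragment 2: offset=11 len=4
Fragment 3: offset=7 len=4
Fragment 4: offset=18 len=3
Fragment 5: offset=5 len=2
Fragment 6: offset=0 len=5
Gaps: 15-17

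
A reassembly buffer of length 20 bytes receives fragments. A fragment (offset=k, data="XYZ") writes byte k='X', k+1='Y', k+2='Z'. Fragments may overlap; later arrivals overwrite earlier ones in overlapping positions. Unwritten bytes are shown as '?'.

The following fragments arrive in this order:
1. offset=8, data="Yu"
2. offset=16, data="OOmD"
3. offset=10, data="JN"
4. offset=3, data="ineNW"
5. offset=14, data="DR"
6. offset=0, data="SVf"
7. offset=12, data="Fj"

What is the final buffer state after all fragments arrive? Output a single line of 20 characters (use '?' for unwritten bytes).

Answer: SVfineNWYuJNFjDROOmD

Derivation:
Fragment 1: offset=8 data="Yu" -> buffer=????????Yu??????????
Fragment 2: offset=16 data="OOmD" -> buffer=????????Yu??????OOmD
Fragment 3: offset=10 data="JN" -> buffer=????????YuJN????OOmD
Fragment 4: offset=3 data="ineNW" -> buffer=???ineNWYuJN????OOmD
Fragment 5: offset=14 data="DR" -> buffer=???ineNWYuJN??DROOmD
Fragment 6: offset=0 data="SVf" -> buffer=SVfineNWYuJN??DROOmD
Fragment 7: offset=12 data="Fj" -> buffer=SVfineNWYuJNFjDROOmD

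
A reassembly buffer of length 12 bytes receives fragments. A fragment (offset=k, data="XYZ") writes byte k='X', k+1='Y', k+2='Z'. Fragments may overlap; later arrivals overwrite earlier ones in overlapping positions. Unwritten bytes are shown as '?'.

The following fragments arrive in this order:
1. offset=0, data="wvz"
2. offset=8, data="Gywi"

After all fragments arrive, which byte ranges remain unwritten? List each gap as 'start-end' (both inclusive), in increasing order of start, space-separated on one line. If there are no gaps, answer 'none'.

Answer: 3-7

Derivation:
Fragment 1: offset=0 len=3
Fragment 2: offset=8 len=4
Gaps: 3-7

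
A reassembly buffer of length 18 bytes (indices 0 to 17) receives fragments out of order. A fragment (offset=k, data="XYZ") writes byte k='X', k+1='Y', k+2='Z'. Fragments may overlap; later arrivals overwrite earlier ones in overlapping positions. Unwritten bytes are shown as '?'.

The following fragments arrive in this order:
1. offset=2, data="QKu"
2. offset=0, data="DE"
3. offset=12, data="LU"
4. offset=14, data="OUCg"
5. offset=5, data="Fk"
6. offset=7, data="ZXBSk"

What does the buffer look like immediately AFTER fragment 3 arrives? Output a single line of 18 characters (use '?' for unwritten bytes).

Fragment 1: offset=2 data="QKu" -> buffer=??QKu?????????????
Fragment 2: offset=0 data="DE" -> buffer=DEQKu?????????????
Fragment 3: offset=12 data="LU" -> buffer=DEQKu???????LU????

Answer: DEQKu???????LU????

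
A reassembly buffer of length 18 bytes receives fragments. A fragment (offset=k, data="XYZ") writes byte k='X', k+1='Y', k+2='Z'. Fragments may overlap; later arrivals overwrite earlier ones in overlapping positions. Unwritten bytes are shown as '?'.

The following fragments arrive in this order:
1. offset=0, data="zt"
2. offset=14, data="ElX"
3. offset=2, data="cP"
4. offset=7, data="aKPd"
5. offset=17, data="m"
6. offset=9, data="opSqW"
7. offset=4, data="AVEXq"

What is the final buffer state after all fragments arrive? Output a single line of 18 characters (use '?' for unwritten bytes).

Fragment 1: offset=0 data="zt" -> buffer=zt????????????????
Fragment 2: offset=14 data="ElX" -> buffer=zt????????????ElX?
Fragment 3: offset=2 data="cP" -> buffer=ztcP??????????ElX?
Fragment 4: offset=7 data="aKPd" -> buffer=ztcP???aKPd???ElX?
Fragment 5: offset=17 data="m" -> buffer=ztcP???aKPd???ElXm
Fragment 6: offset=9 data="opSqW" -> buffer=ztcP???aKopSqWElXm
Fragment 7: offset=4 data="AVEXq" -> buffer=ztcPAVEXqopSqWElXm

Answer: ztcPAVEXqopSqWElXm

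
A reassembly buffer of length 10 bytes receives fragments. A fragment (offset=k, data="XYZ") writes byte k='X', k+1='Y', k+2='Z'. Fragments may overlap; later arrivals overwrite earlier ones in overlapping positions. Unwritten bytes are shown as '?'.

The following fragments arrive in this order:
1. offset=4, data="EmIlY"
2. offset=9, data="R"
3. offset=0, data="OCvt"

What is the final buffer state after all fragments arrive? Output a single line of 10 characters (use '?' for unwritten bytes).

Fragment 1: offset=4 data="EmIlY" -> buffer=????EmIlY?
Fragment 2: offset=9 data="R" -> buffer=????EmIlYR
Fragment 3: offset=0 data="OCvt" -> buffer=OCvtEmIlYR

Answer: OCvtEmIlYR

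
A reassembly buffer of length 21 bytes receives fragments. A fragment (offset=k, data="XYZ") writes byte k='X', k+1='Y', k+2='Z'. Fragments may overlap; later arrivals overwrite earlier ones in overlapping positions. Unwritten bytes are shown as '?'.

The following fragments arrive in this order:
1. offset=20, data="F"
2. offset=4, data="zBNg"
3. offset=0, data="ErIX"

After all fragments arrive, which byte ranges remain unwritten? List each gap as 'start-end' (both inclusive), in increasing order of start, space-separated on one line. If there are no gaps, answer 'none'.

Fragment 1: offset=20 len=1
Fragment 2: offset=4 len=4
Fragment 3: offset=0 len=4
Gaps: 8-19

Answer: 8-19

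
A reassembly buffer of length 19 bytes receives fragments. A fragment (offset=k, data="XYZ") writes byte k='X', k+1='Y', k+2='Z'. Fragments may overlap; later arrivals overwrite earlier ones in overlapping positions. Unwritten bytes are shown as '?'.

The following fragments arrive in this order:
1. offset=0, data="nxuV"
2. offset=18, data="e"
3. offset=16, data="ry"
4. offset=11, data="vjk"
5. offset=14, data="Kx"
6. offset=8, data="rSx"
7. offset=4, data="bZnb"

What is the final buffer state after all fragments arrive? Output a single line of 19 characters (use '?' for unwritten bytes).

Answer: nxuVbZnbrSxvjkKxrye

Derivation:
Fragment 1: offset=0 data="nxuV" -> buffer=nxuV???????????????
Fragment 2: offset=18 data="e" -> buffer=nxuV??????????????e
Fragment 3: offset=16 data="ry" -> buffer=nxuV????????????rye
Fragment 4: offset=11 data="vjk" -> buffer=nxuV???????vjk??rye
Fragment 5: offset=14 data="Kx" -> buffer=nxuV???????vjkKxrye
Fragment 6: offset=8 data="rSx" -> buffer=nxuV????rSxvjkKxrye
Fragment 7: offset=4 data="bZnb" -> buffer=nxuVbZnbrSxvjkKxrye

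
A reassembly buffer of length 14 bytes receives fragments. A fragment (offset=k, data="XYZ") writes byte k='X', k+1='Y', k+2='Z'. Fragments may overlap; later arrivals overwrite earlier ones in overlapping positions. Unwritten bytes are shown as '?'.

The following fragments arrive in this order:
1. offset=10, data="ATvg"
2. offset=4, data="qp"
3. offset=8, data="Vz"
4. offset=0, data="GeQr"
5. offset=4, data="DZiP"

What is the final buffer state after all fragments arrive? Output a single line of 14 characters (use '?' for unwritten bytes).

Answer: GeQrDZiPVzATvg

Derivation:
Fragment 1: offset=10 data="ATvg" -> buffer=??????????ATvg
Fragment 2: offset=4 data="qp" -> buffer=????qp????ATvg
Fragment 3: offset=8 data="Vz" -> buffer=????qp??VzATvg
Fragment 4: offset=0 data="GeQr" -> buffer=GeQrqp??VzATvg
Fragment 5: offset=4 data="DZiP" -> buffer=GeQrDZiPVzATvg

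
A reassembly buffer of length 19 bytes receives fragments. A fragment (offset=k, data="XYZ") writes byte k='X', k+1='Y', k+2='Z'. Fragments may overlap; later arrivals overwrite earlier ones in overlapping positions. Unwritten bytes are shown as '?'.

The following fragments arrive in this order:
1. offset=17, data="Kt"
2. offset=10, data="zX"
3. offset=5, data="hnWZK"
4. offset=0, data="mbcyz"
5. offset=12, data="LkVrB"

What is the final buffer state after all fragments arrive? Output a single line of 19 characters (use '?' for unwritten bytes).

Answer: mbcyzhnWZKzXLkVrBKt

Derivation:
Fragment 1: offset=17 data="Kt" -> buffer=?????????????????Kt
Fragment 2: offset=10 data="zX" -> buffer=??????????zX?????Kt
Fragment 3: offset=5 data="hnWZK" -> buffer=?????hnWZKzX?????Kt
Fragment 4: offset=0 data="mbcyz" -> buffer=mbcyzhnWZKzX?????Kt
Fragment 5: offset=12 data="LkVrB" -> buffer=mbcyzhnWZKzXLkVrBKt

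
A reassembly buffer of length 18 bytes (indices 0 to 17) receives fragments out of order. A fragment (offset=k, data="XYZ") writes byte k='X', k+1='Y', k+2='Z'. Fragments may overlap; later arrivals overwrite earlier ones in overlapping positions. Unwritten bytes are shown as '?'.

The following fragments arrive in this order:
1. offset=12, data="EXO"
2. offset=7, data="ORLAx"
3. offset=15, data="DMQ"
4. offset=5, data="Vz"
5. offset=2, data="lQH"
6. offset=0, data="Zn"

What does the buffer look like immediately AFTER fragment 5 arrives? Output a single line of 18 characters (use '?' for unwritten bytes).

Answer: ??lQHVzORLAxEXODMQ

Derivation:
Fragment 1: offset=12 data="EXO" -> buffer=????????????EXO???
Fragment 2: offset=7 data="ORLAx" -> buffer=???????ORLAxEXO???
Fragment 3: offset=15 data="DMQ" -> buffer=???????ORLAxEXODMQ
Fragment 4: offset=5 data="Vz" -> buffer=?????VzORLAxEXODMQ
Fragment 5: offset=2 data="lQH" -> buffer=??lQHVzORLAxEXODMQ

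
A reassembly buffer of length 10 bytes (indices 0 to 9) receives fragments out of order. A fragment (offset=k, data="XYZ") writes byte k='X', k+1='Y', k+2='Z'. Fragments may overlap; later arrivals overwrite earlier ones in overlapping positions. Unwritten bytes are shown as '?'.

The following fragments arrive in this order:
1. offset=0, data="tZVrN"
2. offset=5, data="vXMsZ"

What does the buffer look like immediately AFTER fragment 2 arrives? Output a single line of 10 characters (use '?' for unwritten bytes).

Answer: tZVrNvXMsZ

Derivation:
Fragment 1: offset=0 data="tZVrN" -> buffer=tZVrN?????
Fragment 2: offset=5 data="vXMsZ" -> buffer=tZVrNvXMsZ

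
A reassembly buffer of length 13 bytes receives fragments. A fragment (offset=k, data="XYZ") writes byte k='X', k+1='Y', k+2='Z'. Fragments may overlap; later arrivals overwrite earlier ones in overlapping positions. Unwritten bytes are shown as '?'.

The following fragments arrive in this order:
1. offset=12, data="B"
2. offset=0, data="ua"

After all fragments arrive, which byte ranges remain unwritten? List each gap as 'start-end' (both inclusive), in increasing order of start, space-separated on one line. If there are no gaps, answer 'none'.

Answer: 2-11

Derivation:
Fragment 1: offset=12 len=1
Fragment 2: offset=0 len=2
Gaps: 2-11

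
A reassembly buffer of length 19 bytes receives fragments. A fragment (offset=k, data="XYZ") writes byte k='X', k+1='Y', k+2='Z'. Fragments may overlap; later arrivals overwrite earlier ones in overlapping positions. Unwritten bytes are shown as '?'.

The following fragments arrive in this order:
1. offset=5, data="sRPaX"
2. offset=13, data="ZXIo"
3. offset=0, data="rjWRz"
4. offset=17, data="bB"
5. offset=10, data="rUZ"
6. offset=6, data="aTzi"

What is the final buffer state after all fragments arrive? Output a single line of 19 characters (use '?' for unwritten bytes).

Fragment 1: offset=5 data="sRPaX" -> buffer=?????sRPaX?????????
Fragment 2: offset=13 data="ZXIo" -> buffer=?????sRPaX???ZXIo??
Fragment 3: offset=0 data="rjWRz" -> buffer=rjWRzsRPaX???ZXIo??
Fragment 4: offset=17 data="bB" -> buffer=rjWRzsRPaX???ZXIobB
Fragment 5: offset=10 data="rUZ" -> buffer=rjWRzsRPaXrUZZXIobB
Fragment 6: offset=6 data="aTzi" -> buffer=rjWRzsaTzirUZZXIobB

Answer: rjWRzsaTzirUZZXIobB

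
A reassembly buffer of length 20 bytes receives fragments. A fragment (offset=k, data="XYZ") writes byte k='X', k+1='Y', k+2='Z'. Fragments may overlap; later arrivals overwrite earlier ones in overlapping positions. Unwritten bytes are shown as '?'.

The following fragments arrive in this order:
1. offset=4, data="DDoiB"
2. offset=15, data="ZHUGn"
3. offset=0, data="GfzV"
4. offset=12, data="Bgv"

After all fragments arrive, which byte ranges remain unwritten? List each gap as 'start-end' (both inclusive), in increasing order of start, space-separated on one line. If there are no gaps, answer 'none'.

Answer: 9-11

Derivation:
Fragment 1: offset=4 len=5
Fragment 2: offset=15 len=5
Fragment 3: offset=0 len=4
Fragment 4: offset=12 len=3
Gaps: 9-11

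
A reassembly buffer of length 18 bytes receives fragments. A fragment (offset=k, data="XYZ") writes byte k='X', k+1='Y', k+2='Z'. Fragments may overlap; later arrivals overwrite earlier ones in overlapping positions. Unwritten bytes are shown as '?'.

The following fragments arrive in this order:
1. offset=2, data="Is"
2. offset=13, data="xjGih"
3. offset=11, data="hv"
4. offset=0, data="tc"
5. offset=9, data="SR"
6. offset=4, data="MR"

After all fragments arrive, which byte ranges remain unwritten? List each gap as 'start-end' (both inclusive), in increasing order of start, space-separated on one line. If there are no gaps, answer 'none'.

Answer: 6-8

Derivation:
Fragment 1: offset=2 len=2
Fragment 2: offset=13 len=5
Fragment 3: offset=11 len=2
Fragment 4: offset=0 len=2
Fragment 5: offset=9 len=2
Fragment 6: offset=4 len=2
Gaps: 6-8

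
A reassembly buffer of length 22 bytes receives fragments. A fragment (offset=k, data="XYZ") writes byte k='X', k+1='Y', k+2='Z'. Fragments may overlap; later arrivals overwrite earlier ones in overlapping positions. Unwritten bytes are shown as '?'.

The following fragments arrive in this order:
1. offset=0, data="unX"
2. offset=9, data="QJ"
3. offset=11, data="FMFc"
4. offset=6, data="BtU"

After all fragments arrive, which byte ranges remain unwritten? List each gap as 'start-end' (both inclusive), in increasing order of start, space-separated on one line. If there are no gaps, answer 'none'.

Fragment 1: offset=0 len=3
Fragment 2: offset=9 len=2
Fragment 3: offset=11 len=4
Fragment 4: offset=6 len=3
Gaps: 3-5 15-21

Answer: 3-5 15-21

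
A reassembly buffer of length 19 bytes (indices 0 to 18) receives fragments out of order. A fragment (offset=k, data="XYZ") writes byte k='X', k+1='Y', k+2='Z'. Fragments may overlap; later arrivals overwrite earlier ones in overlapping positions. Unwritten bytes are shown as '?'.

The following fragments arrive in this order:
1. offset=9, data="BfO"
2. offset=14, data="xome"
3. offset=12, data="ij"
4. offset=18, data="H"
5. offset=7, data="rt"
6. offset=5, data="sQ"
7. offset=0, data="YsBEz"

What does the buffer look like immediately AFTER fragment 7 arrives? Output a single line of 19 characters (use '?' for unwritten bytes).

Fragment 1: offset=9 data="BfO" -> buffer=?????????BfO???????
Fragment 2: offset=14 data="xome" -> buffer=?????????BfO??xome?
Fragment 3: offset=12 data="ij" -> buffer=?????????BfOijxome?
Fragment 4: offset=18 data="H" -> buffer=?????????BfOijxomeH
Fragment 5: offset=7 data="rt" -> buffer=???????rtBfOijxomeH
Fragment 6: offset=5 data="sQ" -> buffer=?????sQrtBfOijxomeH
Fragment 7: offset=0 data="YsBEz" -> buffer=YsBEzsQrtBfOijxomeH

Answer: YsBEzsQrtBfOijxomeH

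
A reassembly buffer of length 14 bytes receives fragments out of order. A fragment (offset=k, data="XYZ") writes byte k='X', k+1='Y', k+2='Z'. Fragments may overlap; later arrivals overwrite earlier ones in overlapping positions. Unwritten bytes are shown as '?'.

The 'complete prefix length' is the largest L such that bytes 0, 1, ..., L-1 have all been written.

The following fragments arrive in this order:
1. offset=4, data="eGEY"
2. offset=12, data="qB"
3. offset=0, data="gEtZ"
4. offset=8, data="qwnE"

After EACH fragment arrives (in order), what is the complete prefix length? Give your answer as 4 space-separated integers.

Fragment 1: offset=4 data="eGEY" -> buffer=????eGEY?????? -> prefix_len=0
Fragment 2: offset=12 data="qB" -> buffer=????eGEY????qB -> prefix_len=0
Fragment 3: offset=0 data="gEtZ" -> buffer=gEtZeGEY????qB -> prefix_len=8
Fragment 4: offset=8 data="qwnE" -> buffer=gEtZeGEYqwnEqB -> prefix_len=14

Answer: 0 0 8 14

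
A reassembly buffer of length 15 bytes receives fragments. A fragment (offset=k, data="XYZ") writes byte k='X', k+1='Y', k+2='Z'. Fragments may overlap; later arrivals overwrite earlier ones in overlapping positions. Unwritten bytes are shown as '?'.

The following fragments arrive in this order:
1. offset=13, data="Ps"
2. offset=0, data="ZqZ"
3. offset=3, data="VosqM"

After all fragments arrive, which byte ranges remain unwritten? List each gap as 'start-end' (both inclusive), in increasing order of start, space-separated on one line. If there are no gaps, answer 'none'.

Answer: 8-12

Derivation:
Fragment 1: offset=13 len=2
Fragment 2: offset=0 len=3
Fragment 3: offset=3 len=5
Gaps: 8-12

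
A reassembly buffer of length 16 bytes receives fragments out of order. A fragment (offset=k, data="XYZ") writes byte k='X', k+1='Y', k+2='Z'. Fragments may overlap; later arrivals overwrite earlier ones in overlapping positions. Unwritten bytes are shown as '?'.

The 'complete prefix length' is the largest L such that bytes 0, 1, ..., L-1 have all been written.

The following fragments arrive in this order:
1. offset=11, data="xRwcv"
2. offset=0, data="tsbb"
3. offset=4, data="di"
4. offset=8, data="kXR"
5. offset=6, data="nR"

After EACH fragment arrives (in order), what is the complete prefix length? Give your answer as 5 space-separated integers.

Answer: 0 4 6 6 16

Derivation:
Fragment 1: offset=11 data="xRwcv" -> buffer=???????????xRwcv -> prefix_len=0
Fragment 2: offset=0 data="tsbb" -> buffer=tsbb???????xRwcv -> prefix_len=4
Fragment 3: offset=4 data="di" -> buffer=tsbbdi?????xRwcv -> prefix_len=6
Fragment 4: offset=8 data="kXR" -> buffer=tsbbdi??kXRxRwcv -> prefix_len=6
Fragment 5: offset=6 data="nR" -> buffer=tsbbdinRkXRxRwcv -> prefix_len=16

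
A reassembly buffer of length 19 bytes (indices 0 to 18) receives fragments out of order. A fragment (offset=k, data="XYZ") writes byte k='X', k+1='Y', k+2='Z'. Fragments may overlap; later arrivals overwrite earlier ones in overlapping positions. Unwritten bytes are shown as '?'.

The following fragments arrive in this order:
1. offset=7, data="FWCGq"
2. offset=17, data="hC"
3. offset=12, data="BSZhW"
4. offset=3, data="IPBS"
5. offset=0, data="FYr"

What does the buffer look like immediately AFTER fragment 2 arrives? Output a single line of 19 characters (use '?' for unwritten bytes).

Answer: ???????FWCGq?????hC

Derivation:
Fragment 1: offset=7 data="FWCGq" -> buffer=???????FWCGq???????
Fragment 2: offset=17 data="hC" -> buffer=???????FWCGq?????hC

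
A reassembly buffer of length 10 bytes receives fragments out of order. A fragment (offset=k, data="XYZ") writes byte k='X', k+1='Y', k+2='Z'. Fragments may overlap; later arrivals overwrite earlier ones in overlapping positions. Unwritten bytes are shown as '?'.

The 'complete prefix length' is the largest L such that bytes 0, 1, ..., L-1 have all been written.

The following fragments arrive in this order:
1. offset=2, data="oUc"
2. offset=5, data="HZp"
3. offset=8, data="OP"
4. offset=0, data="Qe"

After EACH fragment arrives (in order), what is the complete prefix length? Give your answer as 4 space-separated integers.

Fragment 1: offset=2 data="oUc" -> buffer=??oUc????? -> prefix_len=0
Fragment 2: offset=5 data="HZp" -> buffer=??oUcHZp?? -> prefix_len=0
Fragment 3: offset=8 data="OP" -> buffer=??oUcHZpOP -> prefix_len=0
Fragment 4: offset=0 data="Qe" -> buffer=QeoUcHZpOP -> prefix_len=10

Answer: 0 0 0 10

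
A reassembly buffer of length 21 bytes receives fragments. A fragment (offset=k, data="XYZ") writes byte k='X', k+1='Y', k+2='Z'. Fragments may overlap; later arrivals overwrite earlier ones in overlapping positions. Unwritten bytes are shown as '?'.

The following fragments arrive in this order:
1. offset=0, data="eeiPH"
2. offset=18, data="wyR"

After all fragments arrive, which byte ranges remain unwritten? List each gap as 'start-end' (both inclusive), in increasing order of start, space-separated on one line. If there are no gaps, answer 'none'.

Answer: 5-17

Derivation:
Fragment 1: offset=0 len=5
Fragment 2: offset=18 len=3
Gaps: 5-17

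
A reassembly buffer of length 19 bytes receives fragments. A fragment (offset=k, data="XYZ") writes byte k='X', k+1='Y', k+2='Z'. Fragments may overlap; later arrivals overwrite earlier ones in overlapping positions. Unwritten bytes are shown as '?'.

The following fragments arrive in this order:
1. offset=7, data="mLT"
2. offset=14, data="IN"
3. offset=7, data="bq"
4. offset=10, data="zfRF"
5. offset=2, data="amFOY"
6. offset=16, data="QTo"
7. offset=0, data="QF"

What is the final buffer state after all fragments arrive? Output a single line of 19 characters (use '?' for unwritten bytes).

Fragment 1: offset=7 data="mLT" -> buffer=???????mLT?????????
Fragment 2: offset=14 data="IN" -> buffer=???????mLT????IN???
Fragment 3: offset=7 data="bq" -> buffer=???????bqT????IN???
Fragment 4: offset=10 data="zfRF" -> buffer=???????bqTzfRFIN???
Fragment 5: offset=2 data="amFOY" -> buffer=??amFOYbqTzfRFIN???
Fragment 6: offset=16 data="QTo" -> buffer=??amFOYbqTzfRFINQTo
Fragment 7: offset=0 data="QF" -> buffer=QFamFOYbqTzfRFINQTo

Answer: QFamFOYbqTzfRFINQTo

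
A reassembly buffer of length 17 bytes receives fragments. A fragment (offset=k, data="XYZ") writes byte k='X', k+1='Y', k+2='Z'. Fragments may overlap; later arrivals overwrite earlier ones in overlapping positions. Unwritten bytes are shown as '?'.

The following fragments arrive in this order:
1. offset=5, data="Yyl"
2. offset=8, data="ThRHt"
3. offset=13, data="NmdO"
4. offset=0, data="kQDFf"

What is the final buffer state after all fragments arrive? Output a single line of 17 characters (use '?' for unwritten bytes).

Fragment 1: offset=5 data="Yyl" -> buffer=?????Yyl?????????
Fragment 2: offset=8 data="ThRHt" -> buffer=?????YylThRHt????
Fragment 3: offset=13 data="NmdO" -> buffer=?????YylThRHtNmdO
Fragment 4: offset=0 data="kQDFf" -> buffer=kQDFfYylThRHtNmdO

Answer: kQDFfYylThRHtNmdO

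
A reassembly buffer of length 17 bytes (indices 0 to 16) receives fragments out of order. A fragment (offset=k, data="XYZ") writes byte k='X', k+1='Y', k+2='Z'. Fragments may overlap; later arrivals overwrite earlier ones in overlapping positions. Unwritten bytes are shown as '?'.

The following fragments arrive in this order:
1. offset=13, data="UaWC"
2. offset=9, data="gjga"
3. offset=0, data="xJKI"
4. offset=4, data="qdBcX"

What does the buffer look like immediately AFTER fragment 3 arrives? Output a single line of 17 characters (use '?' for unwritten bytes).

Fragment 1: offset=13 data="UaWC" -> buffer=?????????????UaWC
Fragment 2: offset=9 data="gjga" -> buffer=?????????gjgaUaWC
Fragment 3: offset=0 data="xJKI" -> buffer=xJKI?????gjgaUaWC

Answer: xJKI?????gjgaUaWC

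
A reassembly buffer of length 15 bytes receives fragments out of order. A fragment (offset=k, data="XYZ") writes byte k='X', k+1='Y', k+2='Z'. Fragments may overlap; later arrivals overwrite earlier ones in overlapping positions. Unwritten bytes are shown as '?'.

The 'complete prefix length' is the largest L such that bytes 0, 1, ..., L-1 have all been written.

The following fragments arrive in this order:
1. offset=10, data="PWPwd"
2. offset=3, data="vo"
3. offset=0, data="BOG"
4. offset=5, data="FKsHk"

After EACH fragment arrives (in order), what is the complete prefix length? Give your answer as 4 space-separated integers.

Fragment 1: offset=10 data="PWPwd" -> buffer=??????????PWPwd -> prefix_len=0
Fragment 2: offset=3 data="vo" -> buffer=???vo?????PWPwd -> prefix_len=0
Fragment 3: offset=0 data="BOG" -> buffer=BOGvo?????PWPwd -> prefix_len=5
Fragment 4: offset=5 data="FKsHk" -> buffer=BOGvoFKsHkPWPwd -> prefix_len=15

Answer: 0 0 5 15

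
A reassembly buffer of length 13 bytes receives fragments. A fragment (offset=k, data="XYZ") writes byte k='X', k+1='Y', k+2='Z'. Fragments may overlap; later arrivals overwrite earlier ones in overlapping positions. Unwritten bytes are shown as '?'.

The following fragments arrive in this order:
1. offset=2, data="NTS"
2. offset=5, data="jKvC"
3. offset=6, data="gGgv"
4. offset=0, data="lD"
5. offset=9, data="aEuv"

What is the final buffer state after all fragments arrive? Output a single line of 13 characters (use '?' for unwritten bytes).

Fragment 1: offset=2 data="NTS" -> buffer=??NTS????????
Fragment 2: offset=5 data="jKvC" -> buffer=??NTSjKvC????
Fragment 3: offset=6 data="gGgv" -> buffer=??NTSjgGgv???
Fragment 4: offset=0 data="lD" -> buffer=lDNTSjgGgv???
Fragment 5: offset=9 data="aEuv" -> buffer=lDNTSjgGgaEuv

Answer: lDNTSjgGgaEuv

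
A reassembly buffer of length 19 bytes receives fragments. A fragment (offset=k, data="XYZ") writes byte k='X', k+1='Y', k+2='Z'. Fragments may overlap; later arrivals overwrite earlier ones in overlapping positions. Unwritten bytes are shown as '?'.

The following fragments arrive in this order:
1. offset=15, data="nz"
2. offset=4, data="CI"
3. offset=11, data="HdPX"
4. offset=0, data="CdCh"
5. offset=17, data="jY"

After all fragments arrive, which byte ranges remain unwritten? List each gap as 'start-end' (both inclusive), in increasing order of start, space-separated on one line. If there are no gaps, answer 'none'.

Fragment 1: offset=15 len=2
Fragment 2: offset=4 len=2
Fragment 3: offset=11 len=4
Fragment 4: offset=0 len=4
Fragment 5: offset=17 len=2
Gaps: 6-10

Answer: 6-10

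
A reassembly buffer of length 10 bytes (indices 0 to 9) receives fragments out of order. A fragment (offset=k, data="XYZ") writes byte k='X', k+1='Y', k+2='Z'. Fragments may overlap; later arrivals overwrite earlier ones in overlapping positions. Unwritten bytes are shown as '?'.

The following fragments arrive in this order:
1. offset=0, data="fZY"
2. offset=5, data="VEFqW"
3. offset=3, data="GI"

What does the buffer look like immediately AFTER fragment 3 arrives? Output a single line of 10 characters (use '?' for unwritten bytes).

Fragment 1: offset=0 data="fZY" -> buffer=fZY???????
Fragment 2: offset=5 data="VEFqW" -> buffer=fZY??VEFqW
Fragment 3: offset=3 data="GI" -> buffer=fZYGIVEFqW

Answer: fZYGIVEFqW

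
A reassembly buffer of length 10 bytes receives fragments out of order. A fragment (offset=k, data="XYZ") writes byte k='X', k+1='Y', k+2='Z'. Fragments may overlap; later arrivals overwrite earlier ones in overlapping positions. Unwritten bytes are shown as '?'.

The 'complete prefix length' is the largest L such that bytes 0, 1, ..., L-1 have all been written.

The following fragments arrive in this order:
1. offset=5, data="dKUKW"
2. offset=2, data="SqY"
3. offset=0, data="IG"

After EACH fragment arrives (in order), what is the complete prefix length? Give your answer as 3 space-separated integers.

Fragment 1: offset=5 data="dKUKW" -> buffer=?????dKUKW -> prefix_len=0
Fragment 2: offset=2 data="SqY" -> buffer=??SqYdKUKW -> prefix_len=0
Fragment 3: offset=0 data="IG" -> buffer=IGSqYdKUKW -> prefix_len=10

Answer: 0 0 10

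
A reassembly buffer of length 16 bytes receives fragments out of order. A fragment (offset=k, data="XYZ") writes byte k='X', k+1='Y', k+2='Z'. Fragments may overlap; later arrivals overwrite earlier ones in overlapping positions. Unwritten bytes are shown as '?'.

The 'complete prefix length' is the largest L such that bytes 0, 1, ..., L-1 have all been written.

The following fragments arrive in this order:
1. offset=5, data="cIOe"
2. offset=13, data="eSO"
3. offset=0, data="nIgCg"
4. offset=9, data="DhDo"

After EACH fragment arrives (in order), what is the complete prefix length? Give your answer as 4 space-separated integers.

Answer: 0 0 9 16

Derivation:
Fragment 1: offset=5 data="cIOe" -> buffer=?????cIOe??????? -> prefix_len=0
Fragment 2: offset=13 data="eSO" -> buffer=?????cIOe????eSO -> prefix_len=0
Fragment 3: offset=0 data="nIgCg" -> buffer=nIgCgcIOe????eSO -> prefix_len=9
Fragment 4: offset=9 data="DhDo" -> buffer=nIgCgcIOeDhDoeSO -> prefix_len=16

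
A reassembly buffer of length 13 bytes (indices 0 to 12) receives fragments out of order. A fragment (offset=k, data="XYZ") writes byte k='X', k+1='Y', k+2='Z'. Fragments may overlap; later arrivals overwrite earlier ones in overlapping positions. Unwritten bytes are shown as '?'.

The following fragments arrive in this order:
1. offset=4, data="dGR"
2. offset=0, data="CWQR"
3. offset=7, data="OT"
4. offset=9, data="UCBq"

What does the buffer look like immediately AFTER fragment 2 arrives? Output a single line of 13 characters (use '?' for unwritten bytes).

Answer: CWQRdGR??????

Derivation:
Fragment 1: offset=4 data="dGR" -> buffer=????dGR??????
Fragment 2: offset=0 data="CWQR" -> buffer=CWQRdGR??????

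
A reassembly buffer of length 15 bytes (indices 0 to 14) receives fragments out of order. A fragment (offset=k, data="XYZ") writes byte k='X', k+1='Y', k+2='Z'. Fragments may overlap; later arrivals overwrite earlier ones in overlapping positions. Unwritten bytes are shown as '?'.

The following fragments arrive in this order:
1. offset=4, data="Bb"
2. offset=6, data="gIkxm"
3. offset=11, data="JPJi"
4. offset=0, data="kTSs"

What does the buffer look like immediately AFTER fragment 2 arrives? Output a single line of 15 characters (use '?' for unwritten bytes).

Fragment 1: offset=4 data="Bb" -> buffer=????Bb?????????
Fragment 2: offset=6 data="gIkxm" -> buffer=????BbgIkxm????

Answer: ????BbgIkxm????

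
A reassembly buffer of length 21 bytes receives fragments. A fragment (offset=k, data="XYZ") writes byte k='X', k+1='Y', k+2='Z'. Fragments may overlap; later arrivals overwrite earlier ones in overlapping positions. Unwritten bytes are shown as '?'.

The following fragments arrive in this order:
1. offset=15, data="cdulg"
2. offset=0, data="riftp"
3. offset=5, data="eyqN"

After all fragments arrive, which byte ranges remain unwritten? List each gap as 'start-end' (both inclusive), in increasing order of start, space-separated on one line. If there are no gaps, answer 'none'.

Fragment 1: offset=15 len=5
Fragment 2: offset=0 len=5
Fragment 3: offset=5 len=4
Gaps: 9-14 20-20

Answer: 9-14 20-20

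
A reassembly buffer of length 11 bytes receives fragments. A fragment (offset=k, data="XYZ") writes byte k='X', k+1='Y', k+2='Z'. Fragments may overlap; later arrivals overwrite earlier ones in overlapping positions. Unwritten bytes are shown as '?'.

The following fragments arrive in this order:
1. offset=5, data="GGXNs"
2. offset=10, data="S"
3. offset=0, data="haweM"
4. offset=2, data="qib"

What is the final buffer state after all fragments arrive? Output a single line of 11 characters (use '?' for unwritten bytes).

Answer: haqibGGXNsS

Derivation:
Fragment 1: offset=5 data="GGXNs" -> buffer=?????GGXNs?
Fragment 2: offset=10 data="S" -> buffer=?????GGXNsS
Fragment 3: offset=0 data="haweM" -> buffer=haweMGGXNsS
Fragment 4: offset=2 data="qib" -> buffer=haqibGGXNsS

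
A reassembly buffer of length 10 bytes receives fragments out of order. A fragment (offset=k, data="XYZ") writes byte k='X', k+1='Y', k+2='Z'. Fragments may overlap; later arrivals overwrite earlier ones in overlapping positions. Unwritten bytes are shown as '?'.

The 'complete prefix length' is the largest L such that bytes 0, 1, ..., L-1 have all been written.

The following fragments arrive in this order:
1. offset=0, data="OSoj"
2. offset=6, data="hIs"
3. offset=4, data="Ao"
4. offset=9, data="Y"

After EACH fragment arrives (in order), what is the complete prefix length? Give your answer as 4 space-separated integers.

Answer: 4 4 9 10

Derivation:
Fragment 1: offset=0 data="OSoj" -> buffer=OSoj?????? -> prefix_len=4
Fragment 2: offset=6 data="hIs" -> buffer=OSoj??hIs? -> prefix_len=4
Fragment 3: offset=4 data="Ao" -> buffer=OSojAohIs? -> prefix_len=9
Fragment 4: offset=9 data="Y" -> buffer=OSojAohIsY -> prefix_len=10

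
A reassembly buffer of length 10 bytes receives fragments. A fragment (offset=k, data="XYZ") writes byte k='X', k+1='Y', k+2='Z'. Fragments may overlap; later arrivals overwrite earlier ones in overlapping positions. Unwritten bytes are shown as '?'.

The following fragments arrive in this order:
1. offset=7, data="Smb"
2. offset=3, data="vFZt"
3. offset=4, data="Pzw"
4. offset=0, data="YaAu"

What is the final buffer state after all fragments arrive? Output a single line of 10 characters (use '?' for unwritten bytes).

Answer: YaAuPzwSmb

Derivation:
Fragment 1: offset=7 data="Smb" -> buffer=???????Smb
Fragment 2: offset=3 data="vFZt" -> buffer=???vFZtSmb
Fragment 3: offset=4 data="Pzw" -> buffer=???vPzwSmb
Fragment 4: offset=0 data="YaAu" -> buffer=YaAuPzwSmb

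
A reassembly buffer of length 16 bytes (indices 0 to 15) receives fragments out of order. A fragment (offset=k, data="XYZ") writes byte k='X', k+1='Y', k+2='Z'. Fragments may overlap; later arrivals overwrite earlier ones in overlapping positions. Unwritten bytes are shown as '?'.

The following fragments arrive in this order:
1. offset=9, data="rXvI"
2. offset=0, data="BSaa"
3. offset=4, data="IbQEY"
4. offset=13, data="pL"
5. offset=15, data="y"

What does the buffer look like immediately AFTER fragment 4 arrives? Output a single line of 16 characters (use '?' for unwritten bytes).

Answer: BSaaIbQEYrXvIpL?

Derivation:
Fragment 1: offset=9 data="rXvI" -> buffer=?????????rXvI???
Fragment 2: offset=0 data="BSaa" -> buffer=BSaa?????rXvI???
Fragment 3: offset=4 data="IbQEY" -> buffer=BSaaIbQEYrXvI???
Fragment 4: offset=13 data="pL" -> buffer=BSaaIbQEYrXvIpL?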